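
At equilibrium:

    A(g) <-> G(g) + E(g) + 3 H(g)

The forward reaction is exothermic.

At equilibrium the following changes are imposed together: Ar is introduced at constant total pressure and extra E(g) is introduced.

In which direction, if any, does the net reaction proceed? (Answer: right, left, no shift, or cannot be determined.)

cannot be determined

Adding inert gas at constant total pressure expands the volume and lowers every reacting partial pressure. With Δn_gas = 5 − 1 = +4, Q moves away from K toward the side with fewer gas moles, so the system shifts toward the side with more gas moles — to the right.
Adding E (g), a product, drives the reaction to the left.
The individual effects push in opposite directions; without quantitative information the net direction cannot be determined.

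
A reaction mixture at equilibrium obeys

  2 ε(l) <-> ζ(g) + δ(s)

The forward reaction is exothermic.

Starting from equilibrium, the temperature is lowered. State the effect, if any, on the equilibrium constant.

K depends on temperature via the van 't Hoff relation. The forward reaction is exothermic, so lowering T increases K.

increases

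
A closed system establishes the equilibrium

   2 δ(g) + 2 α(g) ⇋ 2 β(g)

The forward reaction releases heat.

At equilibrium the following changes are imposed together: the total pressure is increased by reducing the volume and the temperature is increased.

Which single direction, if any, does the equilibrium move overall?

cannot be determined

Gas moles: reactants 4, products 2 (Δn_gas = -2). Compression shifts the system toward the side with fewer moles of gas — to the right.
The forward reaction is exothermic. Raising T favours the endothermic direction — shift to the left.
The individual effects push in opposite directions; without quantitative information the net direction cannot be determined.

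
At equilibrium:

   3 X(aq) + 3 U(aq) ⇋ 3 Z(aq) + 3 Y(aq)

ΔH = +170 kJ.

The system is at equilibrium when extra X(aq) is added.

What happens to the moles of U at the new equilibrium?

Adding X (aq), a reactant, drives the reaction to the right.
The net shift is to the right. U is a reactant, so its amount decreases.

decreases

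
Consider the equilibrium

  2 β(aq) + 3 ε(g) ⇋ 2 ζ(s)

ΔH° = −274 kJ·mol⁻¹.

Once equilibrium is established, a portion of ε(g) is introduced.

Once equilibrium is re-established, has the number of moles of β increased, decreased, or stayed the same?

decreases

Adding ε (g), a reactant, drives the reaction to the right.
The net shift is to the right. β is a reactant, so its amount decreases.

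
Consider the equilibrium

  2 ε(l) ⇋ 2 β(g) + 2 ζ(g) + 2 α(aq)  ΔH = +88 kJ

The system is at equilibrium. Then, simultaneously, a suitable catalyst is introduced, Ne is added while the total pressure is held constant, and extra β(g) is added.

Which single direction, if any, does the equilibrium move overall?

cannot be determined

A catalyst speeds both forward and reverse rates equally; it changes neither Q nor K — no shift from this change.
Adding inert gas at constant total pressure expands the volume and lowers every reacting partial pressure. With Δn_gas = 4 − 0 = +4, Q moves away from K toward the side with fewer gas moles, so the system shifts toward the side with more gas moles — to the right.
Adding β (g), a product, drives the reaction to the left.
The individual effects push in opposite directions; without quantitative information the net direction cannot be determined.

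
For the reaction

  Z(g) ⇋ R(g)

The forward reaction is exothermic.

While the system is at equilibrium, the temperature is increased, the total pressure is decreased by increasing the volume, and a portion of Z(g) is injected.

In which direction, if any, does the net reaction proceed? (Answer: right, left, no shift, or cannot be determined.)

cannot be determined

The forward reaction is exothermic. Raising T favours the endothermic direction — shift to the left.
Gas moles: reactants 1, products 1. Δn_gas = 0, so a volume change leaves Q equal to K — no shift from this change.
Adding Z (g), a reactant, drives the reaction to the right.
The individual effects push in opposite directions; without quantitative information the net direction cannot be determined.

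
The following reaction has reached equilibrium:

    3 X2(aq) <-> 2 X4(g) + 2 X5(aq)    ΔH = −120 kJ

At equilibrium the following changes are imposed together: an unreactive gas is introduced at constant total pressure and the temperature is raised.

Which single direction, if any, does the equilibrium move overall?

cannot be determined

Adding inert gas at constant total pressure expands the volume and lowers every reacting partial pressure. With Δn_gas = 2 − 0 = +2, Q moves away from K toward the side with fewer gas moles, so the system shifts toward the side with more gas moles — to the right.
The forward reaction is exothermic. Raising T favours the endothermic direction — shift to the left.
The individual effects push in opposite directions; without quantitative information the net direction cannot be determined.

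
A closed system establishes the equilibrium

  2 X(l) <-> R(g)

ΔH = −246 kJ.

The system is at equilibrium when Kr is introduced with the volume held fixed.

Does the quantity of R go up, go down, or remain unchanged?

unchanged

At constant volume, adding an inert gas leaves every reacting species' partial pressure unchanged, so Q is unchanged — no shift from this change.
No net shift occurs, so the amount of R is unchanged.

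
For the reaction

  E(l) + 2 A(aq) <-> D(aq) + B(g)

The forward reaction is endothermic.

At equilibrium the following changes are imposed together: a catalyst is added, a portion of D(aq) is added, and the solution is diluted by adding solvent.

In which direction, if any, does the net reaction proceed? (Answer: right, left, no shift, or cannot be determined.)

left

A catalyst speeds both forward and reverse rates equally; it changes neither Q nor K — no shift from this change.
Adding D (aq), a product, drives the reaction to the left.
Dilution lowers every aqueous concentration by the same factor. Δn_aq = 1 − 2 = -1, so the system shifts toward the side with more dissolved moles — to the left.
Only the nonzero effect(s) matter; the net shift is to the left.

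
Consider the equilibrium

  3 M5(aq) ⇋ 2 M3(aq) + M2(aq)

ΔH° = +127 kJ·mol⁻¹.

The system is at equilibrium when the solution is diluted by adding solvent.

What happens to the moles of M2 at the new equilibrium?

Dilution scales every aqueous concentration by the same factor. Δn_aq = 3 − 3 = 0, so Q is unchanged — no shift.
No net shift occurs, so the amount of M2 is unchanged.

unchanged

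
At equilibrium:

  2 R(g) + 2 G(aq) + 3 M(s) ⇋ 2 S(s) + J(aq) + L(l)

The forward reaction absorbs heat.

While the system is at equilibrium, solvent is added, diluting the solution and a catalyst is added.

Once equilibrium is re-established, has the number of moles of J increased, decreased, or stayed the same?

decreases

Dilution lowers every aqueous concentration by the same factor. Δn_aq = 1 − 2 = -1, so the system shifts toward the side with more dissolved moles — to the left.
A catalyst speeds both forward and reverse rates equally; it changes neither Q nor K — no shift from this change.
The net shift is to the left. J is a product, so its amount decreases.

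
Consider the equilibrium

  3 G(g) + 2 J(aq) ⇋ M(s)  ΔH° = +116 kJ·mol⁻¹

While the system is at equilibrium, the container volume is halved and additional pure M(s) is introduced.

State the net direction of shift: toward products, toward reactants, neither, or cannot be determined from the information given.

right

Gas moles: reactants 3, products 0 (Δn_gas = -3). Compression shifts the system toward the side with fewer moles of gas — to the right.
M is a pure solid; its activity is 1 regardless of amount, so Q is unaffected — no shift from this change.
Only the nonzero effect(s) matter; the net shift is to the right.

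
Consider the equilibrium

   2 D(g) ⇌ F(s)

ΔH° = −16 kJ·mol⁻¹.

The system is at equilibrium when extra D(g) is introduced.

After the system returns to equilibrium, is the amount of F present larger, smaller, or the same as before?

Adding D (g), a reactant, drives the reaction to the right.
The net shift is to the right. F is a product, so its amount increases.

increases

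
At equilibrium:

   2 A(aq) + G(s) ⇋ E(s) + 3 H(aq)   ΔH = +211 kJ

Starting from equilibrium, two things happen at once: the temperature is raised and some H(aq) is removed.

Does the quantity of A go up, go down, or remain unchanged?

decreases

The forward reaction is endothermic. Raising T favours the endothermic direction — shift to the right.
Removing H (aq), a product, drives the reaction to the right.
The net shift is to the right. A is a reactant, so its amount decreases.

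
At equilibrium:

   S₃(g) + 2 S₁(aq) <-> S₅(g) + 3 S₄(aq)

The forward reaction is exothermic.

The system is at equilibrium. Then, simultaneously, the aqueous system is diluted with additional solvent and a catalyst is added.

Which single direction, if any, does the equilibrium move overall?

Dilution lowers every aqueous concentration by the same factor. Δn_aq = 3 − 2 = +1, so the system shifts toward the side with more dissolved moles — to the right.
A catalyst speeds both forward and reverse rates equally; it changes neither Q nor K — no shift from this change.
Only the nonzero effect(s) matter; the net shift is to the right.

right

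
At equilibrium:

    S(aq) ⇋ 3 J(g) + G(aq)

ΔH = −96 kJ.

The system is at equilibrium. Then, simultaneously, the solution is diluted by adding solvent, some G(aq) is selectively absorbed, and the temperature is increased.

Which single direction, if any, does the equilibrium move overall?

cannot be determined

Dilution scales every aqueous concentration by the same factor. Δn_aq = 1 − 1 = 0, so Q is unchanged — no shift.
Removing G (aq), a product, drives the reaction to the right.
The forward reaction is exothermic. Raising T favours the endothermic direction — shift to the left.
The individual effects push in opposite directions; without quantitative information the net direction cannot be determined.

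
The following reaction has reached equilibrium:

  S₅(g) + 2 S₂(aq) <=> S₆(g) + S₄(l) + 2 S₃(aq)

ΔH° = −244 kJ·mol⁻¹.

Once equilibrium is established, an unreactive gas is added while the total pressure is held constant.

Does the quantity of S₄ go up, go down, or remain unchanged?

Adding inert gas at constant total pressure expands the volume, scaling every reacting partial pressure by the same factor. Δn_gas = 1 − 1 = 0, so Q is unchanged — no shift.
No net shift occurs, so the amount of S₄ is unchanged.

unchanged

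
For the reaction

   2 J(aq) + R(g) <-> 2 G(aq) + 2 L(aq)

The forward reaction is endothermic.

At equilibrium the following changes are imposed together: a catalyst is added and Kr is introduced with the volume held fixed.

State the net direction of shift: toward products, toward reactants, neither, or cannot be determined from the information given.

no shift

A catalyst speeds both forward and reverse rates equally; it changes neither Q nor K — no shift from this change.
At constant volume, adding an inert gas leaves every reacting species' partial pressure unchanged, so Q is unchanged — no shift from this change.
None of the changes alters Q relative to K, so there is no net shift.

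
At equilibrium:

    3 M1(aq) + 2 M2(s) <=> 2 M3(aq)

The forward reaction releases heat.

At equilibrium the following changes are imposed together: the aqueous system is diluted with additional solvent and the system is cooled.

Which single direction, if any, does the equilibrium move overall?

cannot be determined

Dilution lowers every aqueous concentration by the same factor. Δn_aq = 2 − 3 = -1, so the system shifts toward the side with more dissolved moles — to the left.
The forward reaction is exothermic. Lowering T favours the exothermic direction — shift to the right.
The individual effects push in opposite directions; without quantitative information the net direction cannot be determined.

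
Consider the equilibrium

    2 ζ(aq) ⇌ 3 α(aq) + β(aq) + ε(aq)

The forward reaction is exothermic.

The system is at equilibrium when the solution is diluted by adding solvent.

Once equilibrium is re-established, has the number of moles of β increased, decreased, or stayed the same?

Dilution lowers every aqueous concentration by the same factor. Δn_aq = 5 − 2 = +3, so the system shifts toward the side with more dissolved moles — to the right.
The net shift is to the right. β is a product, so its amount increases.

increases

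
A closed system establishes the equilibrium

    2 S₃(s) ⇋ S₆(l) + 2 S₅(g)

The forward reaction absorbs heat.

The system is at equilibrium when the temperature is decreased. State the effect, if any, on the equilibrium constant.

K depends on temperature via the van 't Hoff relation. The forward reaction is endothermic, so lowering T decreases K.

decreases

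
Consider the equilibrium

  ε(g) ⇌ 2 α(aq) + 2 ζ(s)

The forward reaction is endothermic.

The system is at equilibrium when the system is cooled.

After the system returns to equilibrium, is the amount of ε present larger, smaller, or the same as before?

The forward reaction is endothermic. Lowering T favours the exothermic direction — shift to the left.
The net shift is to the left. ε is a reactant, so its amount increases.

increases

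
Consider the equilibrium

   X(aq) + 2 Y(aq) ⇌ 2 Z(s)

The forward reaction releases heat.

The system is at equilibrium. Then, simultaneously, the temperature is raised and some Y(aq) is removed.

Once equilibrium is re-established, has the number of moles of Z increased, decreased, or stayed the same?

The forward reaction is exothermic. Raising T favours the endothermic direction — shift to the left.
Removing Y (aq), a reactant, drives the reaction to the left.
The net shift is to the left. Z is a product, so its amount decreases.

decreases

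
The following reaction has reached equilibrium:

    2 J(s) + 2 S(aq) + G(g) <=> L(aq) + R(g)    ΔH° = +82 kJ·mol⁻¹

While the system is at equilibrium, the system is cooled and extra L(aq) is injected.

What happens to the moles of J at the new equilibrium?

increases

The forward reaction is endothermic. Lowering T favours the exothermic direction — shift to the left.
Adding L (aq), a product, drives the reaction to the left.
The net shift is to the left. J is a reactant, so its amount increases.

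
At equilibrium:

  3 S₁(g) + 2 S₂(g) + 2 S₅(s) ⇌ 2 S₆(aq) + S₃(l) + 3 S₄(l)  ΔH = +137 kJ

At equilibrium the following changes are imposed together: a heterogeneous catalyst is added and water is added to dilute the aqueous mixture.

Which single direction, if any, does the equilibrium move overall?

right

A catalyst speeds both forward and reverse rates equally; it changes neither Q nor K — no shift from this change.
Dilution lowers every aqueous concentration by the same factor. Δn_aq = 2 − 0 = +2, so the system shifts toward the side with more dissolved moles — to the right.
Only the nonzero effect(s) matter; the net shift is to the right.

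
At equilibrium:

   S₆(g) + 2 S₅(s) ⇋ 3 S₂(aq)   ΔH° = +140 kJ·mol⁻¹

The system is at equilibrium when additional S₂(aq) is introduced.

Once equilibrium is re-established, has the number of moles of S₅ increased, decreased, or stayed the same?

Adding S₂ (aq), a product, drives the reaction to the left.
The net shift is to the left. S₅ is a reactant, so its amount increases.

increases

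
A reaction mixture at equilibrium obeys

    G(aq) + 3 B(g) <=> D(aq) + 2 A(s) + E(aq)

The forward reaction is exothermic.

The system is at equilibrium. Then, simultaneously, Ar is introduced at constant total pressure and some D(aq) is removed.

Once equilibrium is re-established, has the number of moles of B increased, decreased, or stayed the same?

Adding inert gas at constant total pressure expands the volume and lowers every reacting partial pressure. With Δn_gas = 0 − 3 = -3, Q moves away from K toward the side with fewer gas moles, so the system shifts toward the side with more gas moles — to the left.
Removing D (aq), a product, drives the reaction to the right.
The two effects oppose each other, so the net shift — and hence the change in B — cannot be determined from the given information.

cannot be determined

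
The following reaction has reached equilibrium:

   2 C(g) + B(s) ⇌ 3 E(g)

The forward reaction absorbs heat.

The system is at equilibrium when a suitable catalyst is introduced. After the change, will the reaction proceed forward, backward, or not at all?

A catalyst speeds both forward and reverse rates equally; it changes neither Q nor K — no shift from this change.

no shift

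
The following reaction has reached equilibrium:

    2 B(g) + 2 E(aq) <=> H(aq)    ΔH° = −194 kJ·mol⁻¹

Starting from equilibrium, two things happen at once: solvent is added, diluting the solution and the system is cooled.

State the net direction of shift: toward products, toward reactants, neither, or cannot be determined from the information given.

Dilution lowers every aqueous concentration by the same factor. Δn_aq = 1 − 2 = -1, so the system shifts toward the side with more dissolved moles — to the left.
The forward reaction is exothermic. Lowering T favours the exothermic direction — shift to the right.
The individual effects push in opposite directions; without quantitative information the net direction cannot be determined.

cannot be determined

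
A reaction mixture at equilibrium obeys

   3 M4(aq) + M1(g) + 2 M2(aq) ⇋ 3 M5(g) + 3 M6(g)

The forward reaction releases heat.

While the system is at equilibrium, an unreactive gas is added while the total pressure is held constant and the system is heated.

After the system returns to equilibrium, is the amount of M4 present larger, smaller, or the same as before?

Adding inert gas at constant total pressure expands the volume and lowers every reacting partial pressure. With Δn_gas = 6 − 1 = +5, Q moves away from K toward the side with fewer gas moles, so the system shifts toward the side with more gas moles — to the right.
The forward reaction is exothermic. Raising T favours the endothermic direction — shift to the left.
The two effects oppose each other, so the net shift — and hence the change in M4 — cannot be determined from the given information.

cannot be determined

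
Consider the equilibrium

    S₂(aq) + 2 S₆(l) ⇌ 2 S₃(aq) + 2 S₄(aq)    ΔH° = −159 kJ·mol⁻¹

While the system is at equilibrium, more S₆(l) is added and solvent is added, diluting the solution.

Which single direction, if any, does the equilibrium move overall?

S₆ is a pure liquid; its activity is 1 regardless of amount, so Q is unaffected — no shift from this change.
Dilution lowers every aqueous concentration by the same factor. Δn_aq = 4 − 1 = +3, so the system shifts toward the side with more dissolved moles — to the right.
Only the nonzero effect(s) matter; the net shift is to the right.

right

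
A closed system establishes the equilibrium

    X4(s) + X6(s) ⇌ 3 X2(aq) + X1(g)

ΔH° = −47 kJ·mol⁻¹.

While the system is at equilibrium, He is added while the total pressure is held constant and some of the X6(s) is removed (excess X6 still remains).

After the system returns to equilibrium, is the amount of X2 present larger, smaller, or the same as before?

increases

Adding inert gas at constant total pressure expands the volume and lowers every reacting partial pressure. With Δn_gas = 1 − 0 = +1, Q moves away from K toward the side with fewer gas moles, so the system shifts toward the side with more gas moles — to the right.
X6 is a pure solid; its activity is 1 regardless of amount, so Q is unaffected — no shift from this change.
The net shift is to the right. X2 is a product, so its amount increases.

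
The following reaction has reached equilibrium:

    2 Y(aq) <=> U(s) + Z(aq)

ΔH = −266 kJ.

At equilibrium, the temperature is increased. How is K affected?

decreases

K depends on temperature via the van 't Hoff relation. The forward reaction is exothermic, so raising T decreases K.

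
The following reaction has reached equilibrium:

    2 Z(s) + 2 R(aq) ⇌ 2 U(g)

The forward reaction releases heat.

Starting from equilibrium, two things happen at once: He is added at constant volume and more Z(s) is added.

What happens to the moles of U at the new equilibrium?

At constant volume, adding an inert gas leaves every reacting species' partial pressure unchanged, so Q is unchanged — no shift from this change.
Z is a pure solid; its activity is 1 regardless of amount, so Q is unaffected — no shift from this change.
No net shift occurs, so the amount of U is unchanged.

unchanged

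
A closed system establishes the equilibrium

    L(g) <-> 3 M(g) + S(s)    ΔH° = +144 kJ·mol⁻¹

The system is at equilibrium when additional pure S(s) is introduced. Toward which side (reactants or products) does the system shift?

S is a pure solid; its activity is 1 regardless of amount, so Q is unaffected — no shift from this change.

no shift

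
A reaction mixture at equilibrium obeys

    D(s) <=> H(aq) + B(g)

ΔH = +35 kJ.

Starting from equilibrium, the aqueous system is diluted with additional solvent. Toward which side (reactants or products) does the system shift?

Dilution lowers every aqueous concentration by the same factor. Δn_aq = 1 − 0 = +1, so the system shifts toward the side with more dissolved moles — to the right.

right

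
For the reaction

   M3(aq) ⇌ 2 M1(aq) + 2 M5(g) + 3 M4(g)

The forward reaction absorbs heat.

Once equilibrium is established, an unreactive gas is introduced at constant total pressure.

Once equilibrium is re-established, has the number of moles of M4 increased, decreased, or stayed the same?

increases

Adding inert gas at constant total pressure expands the volume and lowers every reacting partial pressure. With Δn_gas = 5 − 0 = +5, Q moves away from K toward the side with fewer gas moles, so the system shifts toward the side with more gas moles — to the right.
The net shift is to the right. M4 is a product, so its amount increases.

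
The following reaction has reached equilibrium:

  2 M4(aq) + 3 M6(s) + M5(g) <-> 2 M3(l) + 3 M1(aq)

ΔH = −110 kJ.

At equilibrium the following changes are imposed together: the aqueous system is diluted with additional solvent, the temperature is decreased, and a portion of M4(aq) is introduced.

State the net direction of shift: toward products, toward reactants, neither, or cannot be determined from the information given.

right

Dilution lowers every aqueous concentration by the same factor. Δn_aq = 3 − 2 = +1, so the system shifts toward the side with more dissolved moles — to the right.
The forward reaction is exothermic. Lowering T favours the exothermic direction — shift to the right.
Adding M4 (aq), a reactant, drives the reaction to the right.
All effects act in the same direction — net shift to the right.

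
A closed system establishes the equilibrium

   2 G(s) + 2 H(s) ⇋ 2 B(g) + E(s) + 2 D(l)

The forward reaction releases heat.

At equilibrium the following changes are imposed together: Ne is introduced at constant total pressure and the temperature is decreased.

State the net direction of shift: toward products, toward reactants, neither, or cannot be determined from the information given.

right

Adding inert gas at constant total pressure expands the volume and lowers every reacting partial pressure. With Δn_gas = 2 − 0 = +2, Q moves away from K toward the side with fewer gas moles, so the system shifts toward the side with more gas moles — to the right.
The forward reaction is exothermic. Lowering T favours the exothermic direction — shift to the right.
All effects act in the same direction — net shift to the right.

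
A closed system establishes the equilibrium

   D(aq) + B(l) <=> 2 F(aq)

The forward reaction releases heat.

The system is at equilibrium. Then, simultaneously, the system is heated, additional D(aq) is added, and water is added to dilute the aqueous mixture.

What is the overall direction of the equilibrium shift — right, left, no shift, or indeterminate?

The forward reaction is exothermic. Raising T favours the endothermic direction — shift to the left.
Adding D (aq), a reactant, drives the reaction to the right.
Dilution lowers every aqueous concentration by the same factor. Δn_aq = 2 − 1 = +1, so the system shifts toward the side with more dissolved moles — to the right.
The individual effects push in opposite directions; without quantitative information the net direction cannot be determined.

cannot be determined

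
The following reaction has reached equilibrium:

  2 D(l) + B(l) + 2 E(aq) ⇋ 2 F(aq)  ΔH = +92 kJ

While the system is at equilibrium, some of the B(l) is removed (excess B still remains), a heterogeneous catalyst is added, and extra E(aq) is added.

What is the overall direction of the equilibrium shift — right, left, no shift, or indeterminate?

right

B is a pure liquid; its activity is 1 regardless of amount, so Q is unaffected — no shift from this change.
A catalyst speeds both forward and reverse rates equally; it changes neither Q nor K — no shift from this change.
Adding E (aq), a reactant, drives the reaction to the right.
Only the nonzero effect(s) matter; the net shift is to the right.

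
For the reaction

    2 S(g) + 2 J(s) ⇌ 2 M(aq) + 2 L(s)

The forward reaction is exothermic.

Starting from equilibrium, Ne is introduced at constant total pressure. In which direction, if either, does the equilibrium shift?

Adding inert gas at constant total pressure expands the volume and lowers every reacting partial pressure. With Δn_gas = 0 − 2 = -2, Q moves away from K toward the side with fewer gas moles, so the system shifts toward the side with more gas moles — to the left.

left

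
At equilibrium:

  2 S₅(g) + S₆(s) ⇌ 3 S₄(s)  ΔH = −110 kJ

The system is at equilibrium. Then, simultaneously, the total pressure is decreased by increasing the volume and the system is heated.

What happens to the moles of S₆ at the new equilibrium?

Gas moles: reactants 2, products 0 (Δn_gas = -2). Expansion shifts the system toward the side with more moles of gas — to the left.
The forward reaction is exothermic. Raising T favours the endothermic direction — shift to the left.
The net shift is to the left. S₆ is a reactant, so its amount increases.

increases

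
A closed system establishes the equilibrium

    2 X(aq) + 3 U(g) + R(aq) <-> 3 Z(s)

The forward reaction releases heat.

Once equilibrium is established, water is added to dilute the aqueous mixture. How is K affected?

The equilibrium constant depends only on temperature. This perturbation may move the position of equilibrium, but since T is unchanged, K itself is unchanged.

unchanged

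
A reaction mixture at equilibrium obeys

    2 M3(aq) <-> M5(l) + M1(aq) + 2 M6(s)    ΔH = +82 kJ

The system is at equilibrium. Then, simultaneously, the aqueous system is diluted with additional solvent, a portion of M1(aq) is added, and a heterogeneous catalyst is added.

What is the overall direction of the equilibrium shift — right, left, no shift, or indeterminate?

Dilution lowers every aqueous concentration by the same factor. Δn_aq = 1 − 2 = -1, so the system shifts toward the side with more dissolved moles — to the left.
Adding M1 (aq), a product, drives the reaction to the left.
A catalyst speeds both forward and reverse rates equally; it changes neither Q nor K — no shift from this change.
Only the nonzero effect(s) matter; the net shift is to the left.

left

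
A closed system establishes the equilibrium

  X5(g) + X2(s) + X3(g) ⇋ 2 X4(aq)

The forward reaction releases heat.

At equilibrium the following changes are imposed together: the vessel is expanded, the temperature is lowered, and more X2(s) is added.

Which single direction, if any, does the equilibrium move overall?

cannot be determined

Gas moles: reactants 2, products 0 (Δn_gas = -2). Expansion shifts the system toward the side with more moles of gas — to the left.
The forward reaction is exothermic. Lowering T favours the exothermic direction — shift to the right.
X2 is a pure solid; its activity is 1 regardless of amount, so Q is unaffected — no shift from this change.
The individual effects push in opposite directions; without quantitative information the net direction cannot be determined.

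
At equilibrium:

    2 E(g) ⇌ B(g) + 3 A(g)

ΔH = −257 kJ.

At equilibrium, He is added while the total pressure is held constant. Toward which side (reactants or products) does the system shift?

Adding inert gas at constant total pressure expands the volume and lowers every reacting partial pressure. With Δn_gas = 4 − 2 = +2, Q moves away from K toward the side with fewer gas moles, so the system shifts toward the side with more gas moles — to the right.

right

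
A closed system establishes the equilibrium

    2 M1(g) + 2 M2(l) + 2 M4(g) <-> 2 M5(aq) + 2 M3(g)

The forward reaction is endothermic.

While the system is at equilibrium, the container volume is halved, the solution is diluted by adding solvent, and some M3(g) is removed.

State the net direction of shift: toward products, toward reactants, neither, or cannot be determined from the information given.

right

Gas moles: reactants 4, products 2 (Δn_gas = -2). Compression shifts the system toward the side with fewer moles of gas — to the right.
Dilution lowers every aqueous concentration by the same factor. Δn_aq = 2 − 0 = +2, so the system shifts toward the side with more dissolved moles — to the right.
Removing M3 (g), a product, drives the reaction to the right.
All effects act in the same direction — net shift to the right.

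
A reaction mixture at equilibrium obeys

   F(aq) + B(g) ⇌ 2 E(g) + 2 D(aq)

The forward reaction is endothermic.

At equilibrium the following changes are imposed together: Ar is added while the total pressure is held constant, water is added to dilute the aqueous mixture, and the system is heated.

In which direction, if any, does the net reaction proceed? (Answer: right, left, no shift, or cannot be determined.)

Adding inert gas at constant total pressure expands the volume and lowers every reacting partial pressure. With Δn_gas = 2 − 1 = +1, Q moves away from K toward the side with fewer gas moles, so the system shifts toward the side with more gas moles — to the right.
Dilution lowers every aqueous concentration by the same factor. Δn_aq = 2 − 1 = +1, so the system shifts toward the side with more dissolved moles — to the right.
The forward reaction is endothermic. Raising T favours the endothermic direction — shift to the right.
All effects act in the same direction — net shift to the right.

right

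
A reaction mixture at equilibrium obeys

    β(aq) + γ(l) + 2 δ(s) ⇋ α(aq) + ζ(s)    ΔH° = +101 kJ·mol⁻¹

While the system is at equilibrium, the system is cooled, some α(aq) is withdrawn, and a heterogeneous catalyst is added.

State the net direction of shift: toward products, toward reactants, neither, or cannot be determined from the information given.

cannot be determined

The forward reaction is endothermic. Lowering T favours the exothermic direction — shift to the left.
Removing α (aq), a product, drives the reaction to the right.
A catalyst speeds both forward and reverse rates equally; it changes neither Q nor K — no shift from this change.
The individual effects push in opposite directions; without quantitative information the net direction cannot be determined.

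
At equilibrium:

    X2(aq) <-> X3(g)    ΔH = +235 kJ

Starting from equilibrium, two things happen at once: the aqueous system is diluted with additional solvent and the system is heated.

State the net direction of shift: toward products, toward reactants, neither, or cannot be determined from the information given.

Dilution lowers every aqueous concentration by the same factor. Δn_aq = 0 − 1 = -1, so the system shifts toward the side with more dissolved moles — to the left.
The forward reaction is endothermic. Raising T favours the endothermic direction — shift to the right.
The individual effects push in opposite directions; without quantitative information the net direction cannot be determined.

cannot be determined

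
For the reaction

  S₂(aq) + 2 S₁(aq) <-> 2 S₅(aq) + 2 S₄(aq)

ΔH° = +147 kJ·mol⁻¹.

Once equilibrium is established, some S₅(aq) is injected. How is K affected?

The equilibrium constant depends only on temperature. This perturbation may move the position of equilibrium, but since T is unchanged, K itself is unchanged.

unchanged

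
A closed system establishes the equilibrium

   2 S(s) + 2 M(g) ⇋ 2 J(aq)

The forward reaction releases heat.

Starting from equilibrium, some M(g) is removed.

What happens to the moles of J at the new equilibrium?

decreases

Removing M (g), a reactant, drives the reaction to the left.
The net shift is to the left. J is a product, so its amount decreases.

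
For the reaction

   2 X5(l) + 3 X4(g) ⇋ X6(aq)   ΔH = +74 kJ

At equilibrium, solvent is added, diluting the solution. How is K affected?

The equilibrium constant depends only on temperature. This perturbation may move the position of equilibrium, but since T is unchanged, K itself is unchanged.

unchanged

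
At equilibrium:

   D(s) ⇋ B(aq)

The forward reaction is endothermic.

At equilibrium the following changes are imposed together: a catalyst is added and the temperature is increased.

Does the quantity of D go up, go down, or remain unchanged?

decreases

A catalyst speeds both forward and reverse rates equally; it changes neither Q nor K — no shift from this change.
The forward reaction is endothermic. Raising T favours the endothermic direction — shift to the right.
The net shift is to the right. D is a reactant, so its amount decreases.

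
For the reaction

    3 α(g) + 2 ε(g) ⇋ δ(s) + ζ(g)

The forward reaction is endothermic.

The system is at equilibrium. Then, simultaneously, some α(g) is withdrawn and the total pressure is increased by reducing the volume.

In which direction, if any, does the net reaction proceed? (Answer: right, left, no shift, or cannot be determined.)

Removing α (g), a reactant, drives the reaction to the left.
Gas moles: reactants 5, products 1 (Δn_gas = -4). Compression shifts the system toward the side with fewer moles of gas — to the right.
The individual effects push in opposite directions; without quantitative information the net direction cannot be determined.

cannot be determined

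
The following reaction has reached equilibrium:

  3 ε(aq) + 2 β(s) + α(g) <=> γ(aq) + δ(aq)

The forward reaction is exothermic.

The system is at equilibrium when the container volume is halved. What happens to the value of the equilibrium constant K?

unchanged

The equilibrium constant depends only on temperature. This perturbation may move the position of equilibrium, but since T is unchanged, K itself is unchanged.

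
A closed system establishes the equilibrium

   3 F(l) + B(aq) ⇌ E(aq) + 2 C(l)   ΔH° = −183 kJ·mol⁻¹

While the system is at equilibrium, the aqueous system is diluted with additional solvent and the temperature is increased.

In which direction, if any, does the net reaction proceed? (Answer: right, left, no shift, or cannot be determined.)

Dilution scales every aqueous concentration by the same factor. Δn_aq = 1 − 1 = 0, so Q is unchanged — no shift.
The forward reaction is exothermic. Raising T favours the endothermic direction — shift to the left.
Only the nonzero effect(s) matter; the net shift is to the left.

left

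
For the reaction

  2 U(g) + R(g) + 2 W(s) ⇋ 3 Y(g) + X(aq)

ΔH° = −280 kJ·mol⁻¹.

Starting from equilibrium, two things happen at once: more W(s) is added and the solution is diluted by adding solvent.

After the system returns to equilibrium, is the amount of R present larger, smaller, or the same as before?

decreases

W is a pure solid; its activity is 1 regardless of amount, so Q is unaffected — no shift from this change.
Dilution lowers every aqueous concentration by the same factor. Δn_aq = 1 − 0 = +1, so the system shifts toward the side with more dissolved moles — to the right.
The net shift is to the right. R is a reactant, so its amount decreases.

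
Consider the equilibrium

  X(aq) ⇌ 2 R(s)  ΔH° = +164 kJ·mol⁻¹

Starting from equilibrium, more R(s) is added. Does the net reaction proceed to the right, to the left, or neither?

R is a pure solid; its activity is 1 regardless of amount, so Q is unaffected — no shift from this change.

no shift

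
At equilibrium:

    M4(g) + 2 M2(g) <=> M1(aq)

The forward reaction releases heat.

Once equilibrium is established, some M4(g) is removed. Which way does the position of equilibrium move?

left

Removing M4 (g), a reactant, drives the reaction to the left.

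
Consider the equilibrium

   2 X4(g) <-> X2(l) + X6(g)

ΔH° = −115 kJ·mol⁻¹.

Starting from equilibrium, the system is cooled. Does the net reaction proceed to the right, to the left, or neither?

right

The forward reaction is exothermic. Lowering T favours the exothermic direction — shift to the right.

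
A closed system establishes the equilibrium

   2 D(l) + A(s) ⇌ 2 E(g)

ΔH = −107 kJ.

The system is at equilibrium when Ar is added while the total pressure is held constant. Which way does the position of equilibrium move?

right

Adding inert gas at constant total pressure expands the volume and lowers every reacting partial pressure. With Δn_gas = 2 − 0 = +2, Q moves away from K toward the side with fewer gas moles, so the system shifts toward the side with more gas moles — to the right.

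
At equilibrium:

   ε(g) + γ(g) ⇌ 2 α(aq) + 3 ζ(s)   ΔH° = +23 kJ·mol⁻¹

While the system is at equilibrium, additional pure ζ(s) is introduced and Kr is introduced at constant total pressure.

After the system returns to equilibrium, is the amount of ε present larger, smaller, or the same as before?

ζ is a pure solid; its activity is 1 regardless of amount, so Q is unaffected — no shift from this change.
Adding inert gas at constant total pressure expands the volume and lowers every reacting partial pressure. With Δn_gas = 0 − 2 = -2, Q moves away from K toward the side with fewer gas moles, so the system shifts toward the side with more gas moles — to the left.
The net shift is to the left. ε is a reactant, so its amount increases.

increases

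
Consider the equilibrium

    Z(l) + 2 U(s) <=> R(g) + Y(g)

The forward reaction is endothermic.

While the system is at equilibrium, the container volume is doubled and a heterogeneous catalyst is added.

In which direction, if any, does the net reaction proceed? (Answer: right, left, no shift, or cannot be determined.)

right

Gas moles: reactants 0, products 2 (Δn_gas = +2). Expansion shifts the system toward the side with more moles of gas — to the right.
A catalyst speeds both forward and reverse rates equally; it changes neither Q nor K — no shift from this change.
Only the nonzero effect(s) matter; the net shift is to the right.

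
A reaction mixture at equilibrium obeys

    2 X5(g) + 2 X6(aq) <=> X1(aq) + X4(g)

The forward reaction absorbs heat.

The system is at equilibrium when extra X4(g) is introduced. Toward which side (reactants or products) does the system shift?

left

Adding X4 (g), a product, drives the reaction to the left.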